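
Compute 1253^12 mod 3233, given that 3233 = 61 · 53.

Mod 61: 1253 ≡ 33; 33^12 ≡ 9 (mod 61).
Mod 53: 1253 ≡ 34; 34^12 ≡ 49 (mod 53).
Combine by CRT: x ≡ 9 (mod 61), x ≡ 49 (mod 53) ⇒ x ≡ 314 (mod 3233).

314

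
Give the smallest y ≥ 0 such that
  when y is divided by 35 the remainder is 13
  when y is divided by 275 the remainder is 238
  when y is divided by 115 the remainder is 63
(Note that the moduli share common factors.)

35713

Combine the congruences pairwise.
gcd(35, 275) = 5 and 5 | (238 − 13), so the pair is consistent; merging gives y ≡ 1063 (mod 1925), where 1925 = lcm(35, 275).
gcd(1925, 115) = 5 and 5 | (63 − 1063), so the pair is consistent; merging gives y ≡ 35713 (mod 44275), where 44275 = lcm(1925, 115).
The solution is unique modulo lcm(35, 275, 115) = 44275.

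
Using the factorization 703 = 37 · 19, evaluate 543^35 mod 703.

Mod 37: 543 ≡ 25; 25^35 ≡ 3 (mod 37).
Mod 19: 543 ≡ 11; by Fermat, exponent reduces to 35 mod 18 = 17; 11^17 ≡ 7 (mod 19).
Combine by CRT: x ≡ 3 (mod 37), x ≡ 7 (mod 19) ⇒ x ≡ 558 (mod 703).

558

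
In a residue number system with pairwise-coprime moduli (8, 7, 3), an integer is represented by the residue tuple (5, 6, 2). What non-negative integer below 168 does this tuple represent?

The moduli are pairwise coprime; N = 8·7·3 = 168.
N/8 = 21; 21 ≡ 5 (mod 8); 5·5 ≡ 1, so inverse 5.
N/7 = 24; 24 ≡ 3 (mod 7); 3·5 ≡ 1, so inverse 5.
N/3 = 56; 56 ≡ 2 (mod 3); 2·2 ≡ 1, so inverse 2.
x ≡ 5·21·5 + 6·24·5 + 2·56·2 = 1469.
1469 mod 168 = 125.

125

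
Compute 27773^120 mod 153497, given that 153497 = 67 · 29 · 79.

Mod 67: 27773 ≡ 35; by Fermat, exponent reduces to 120 mod 66 = 54; 35^54 ≡ 64 (mod 67).
Mod 29: 27773 ≡ 20; by Fermat, exponent reduces to 120 mod 28 = 8; 20^8 ≡ 20 (mod 29).
Mod 79: 27773 ≡ 44; by Fermat, exponent reduces to 120 mod 78 = 42; 44^42 ≡ 22 (mod 79).
Combine by CRT: x ≡ 64 (mod 67), x ≡ 20 (mod 29), x ≡ 22 (mod 79) ⇒ x ≡ 45289 (mod 153497).

45289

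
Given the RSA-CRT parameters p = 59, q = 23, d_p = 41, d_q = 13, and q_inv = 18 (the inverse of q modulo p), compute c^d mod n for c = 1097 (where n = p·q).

m₁ = c^(d_p) mod p: c ≡ 35 (mod 59), and 35^41 mod 59 = 15.
m₂ = c^(d_q) mod q: c ≡ 16 (mod 23), and 16^13 mod 23 = 3.
h = q_inv·(m₁ − m₂) mod p = 18·(15 − 3) mod 59 = 39.
m = m₂ + h·q = 3 + 39·23 = 900.

900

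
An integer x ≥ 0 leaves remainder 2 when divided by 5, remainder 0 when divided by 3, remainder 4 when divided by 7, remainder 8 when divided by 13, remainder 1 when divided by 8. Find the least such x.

7977

From x ≡ 2 (mod 5) write x = 2 + 5t. Substituting into x ≡ 0 (mod 3) gives 5t ≡ 1 (mod 3), and since 2⁻¹ ≡ 2 (mod 3), t ≡ 2. Hence x ≡ 2 + 5·2 = 12 (mod 15).
From x ≡ 12 (mod 15) write x = 12 + 15t. Substituting into x ≡ 4 (mod 7) gives 15t ≡ 6 (mod 7), and since 1⁻¹ ≡ 1 (mod 7), t ≡ 6. Hence x ≡ 12 + 15·6 = 102 (mod 105).
From x ≡ 102 (mod 105) write x = 102 + 105t. Substituting into x ≡ 8 (mod 13) gives 105t ≡ 10 (mod 13), and since 1⁻¹ ≡ 1 (mod 13), t ≡ 10. Hence x ≡ 102 + 105·10 = 1152 (mod 1365).
From x ≡ 1152 (mod 1365) write x = 1152 + 1365t. Substituting into x ≡ 1 (mod 8) gives 1365t ≡ 1 (mod 8), and since 5⁻¹ ≡ 5 (mod 8), t ≡ 5. Hence x ≡ 1152 + 1365·5 = 7977 (mod 10920).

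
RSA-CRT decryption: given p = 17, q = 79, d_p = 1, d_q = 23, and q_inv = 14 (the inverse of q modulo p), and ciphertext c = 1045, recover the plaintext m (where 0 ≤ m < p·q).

m₁ = c^(d_p) mod p: c ≡ 8 (mod 17), and 8^1 mod 17 = 8.
m₂ = c^(d_q) mod q: c ≡ 18 (mod 79), and 18^23 mod 79 = 62.
h = q_inv·(m₁ − m₂) mod p = 14·(8 − 62) mod 17 = 9.
m = m₂ + h·q = 62 + 9·79 = 773.

773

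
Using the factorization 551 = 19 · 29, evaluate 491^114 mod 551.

178

Mod 19: 491 ≡ 16; by Fermat, exponent reduces to 114 mod 18 = 6; 16^6 ≡ 7 (mod 19).
Mod 29: 491 ≡ 27; by Fermat, exponent reduces to 114 mod 28 = 2; 27^2 ≡ 4 (mod 29).
Combine by CRT: x ≡ 7 (mod 19), x ≡ 4 (mod 29) ⇒ x ≡ 178 (mod 551).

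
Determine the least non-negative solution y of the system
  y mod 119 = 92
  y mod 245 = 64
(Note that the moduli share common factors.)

1044

gcd(119, 245) = 7 and 7 | (64 − 92), so the pair is consistent; merging gives y ≡ 1044 (mod 4165), where 4165 = lcm(119, 245).
The solution is unique modulo lcm(119, 245) = 4165.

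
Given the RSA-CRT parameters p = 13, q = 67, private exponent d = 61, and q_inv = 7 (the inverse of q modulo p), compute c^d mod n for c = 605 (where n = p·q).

111

d_p = d mod (p−1) = 61 mod 12 = 1; d_q = d mod (q−1) = 61.
m₁ = c^(d_p) mod p: c ≡ 7 (mod 13), and 7^1 mod 13 = 7.
m₂ = c^(d_q) mod q: c ≡ 2 (mod 67), and 2^61 mod 67 = 44.
h = q_inv·(m₁ − m₂) mod p = 7·(7 − 44) mod 13 = 1.
m = m₂ + h·q = 44 + 1·67 = 111.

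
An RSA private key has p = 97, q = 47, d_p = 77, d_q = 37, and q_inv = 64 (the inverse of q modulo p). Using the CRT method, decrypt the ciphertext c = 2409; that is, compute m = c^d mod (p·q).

m₁ = c^(d_p) mod p: c ≡ 81 (mod 97), and 81^77 mod 97 = 91.
m₂ = c^(d_q) mod q: c ≡ 12 (mod 47), and 12^37 mod 47 = 25.
h = q_inv·(m₁ − m₂) mod p = 64·(91 − 25) mod 97 = 53.
m = m₂ + h·q = 25 + 53·47 = 2516.

2516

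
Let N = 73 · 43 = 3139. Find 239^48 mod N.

957

Mod 73: 239 ≡ 20; 20^48 ≡ 8 (mod 73).
Mod 43: 239 ≡ 24; by Fermat, exponent reduces to 48 mod 42 = 6; 24^6 ≡ 11 (mod 43).
Combine by CRT: x ≡ 8 (mod 73), x ≡ 11 (mod 43) ⇒ x ≡ 957 (mod 3139).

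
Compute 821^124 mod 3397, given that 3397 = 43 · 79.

Mod 43: 821 ≡ 4; by Fermat, exponent reduces to 124 mod 42 = 40; 4^40 ≡ 35 (mod 43).
Mod 79: 821 ≡ 31; by Fermat, exponent reduces to 124 mod 78 = 46; 31^46 ≡ 9 (mod 79).
Combine by CRT: x ≡ 35 (mod 43), x ≡ 9 (mod 79) ⇒ x ≡ 2142 (mod 3397).

2142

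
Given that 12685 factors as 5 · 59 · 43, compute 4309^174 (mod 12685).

6196

Mod 5: 4309 ≡ 4; by Fermat, exponent reduces to 174 mod 4 = 2; 4^2 ≡ 1 (mod 5).
Mod 59: 4309 ≡ 2; since 58 | 174, by Fermat 2^174 ≡ 1 (mod 59).
Mod 43: 4309 ≡ 9; by Fermat, exponent reduces to 174 mod 42 = 6; 9^6 ≡ 4 (mod 43).
Combine by CRT: x ≡ 1 (mod 5), x ≡ 1 (mod 59), x ≡ 4 (mod 43) ⇒ x ≡ 6196 (mod 12685).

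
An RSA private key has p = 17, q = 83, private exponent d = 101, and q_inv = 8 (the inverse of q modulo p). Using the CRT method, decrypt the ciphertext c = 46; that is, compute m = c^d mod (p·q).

d_p = d mod (p−1) = 101 mod 16 = 5; d_q = d mod (q−1) = 19.
m₁ = c^(d_p) mod p: c ≡ 12 (mod 17), and 12^5 mod 17 = 3.
m₂ = c^(d_q) mod q: c ≡ 46 (mod 83), and 46^19 mod 83 = 56.
h = q_inv·(m₁ − m₂) mod p = 8·(3 − 56) mod 17 = 1.
m = m₂ + h·q = 56 + 1·83 = 139.

139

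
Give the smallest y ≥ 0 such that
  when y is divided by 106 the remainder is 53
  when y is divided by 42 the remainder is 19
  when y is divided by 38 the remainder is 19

23161

gcd(106, 42) = 2 and 2 | (19 − 53), so the pair is consistent; merging gives y ≡ 901 (mod 2226), where 2226 = lcm(106, 42).
gcd(2226, 38) = 2 and 2 | (19 − 901), so the pair is consistent; merging gives y ≡ 23161 (mod 42294), where 42294 = lcm(2226, 38).
The solution is unique modulo lcm(106, 42, 38) = 42294.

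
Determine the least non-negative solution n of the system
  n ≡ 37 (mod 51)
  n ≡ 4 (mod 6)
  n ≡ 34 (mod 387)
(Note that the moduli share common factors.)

4678

Combine the congruences pairwise.
gcd(51, 6) = 3 and 3 | (4 − 37), so the pair is consistent; merging gives n ≡ 88 (mod 102), where 102 = lcm(51, 6).
gcd(102, 387) = 3 and 3 | (34 − 88), so the pair is consistent; merging gives n ≡ 4678 (mod 13158), where 13158 = lcm(102, 387).
The solution is unique modulo lcm(51, 6, 387) = 13158.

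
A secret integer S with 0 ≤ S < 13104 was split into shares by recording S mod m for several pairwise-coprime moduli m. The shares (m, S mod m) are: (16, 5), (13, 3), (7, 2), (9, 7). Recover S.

5749

The moduli are pairwise coprime; N = 16·13·7·9 = 13104.
N/16 = 819; 819 ≡ 3 (mod 16); 3·11 ≡ 1, so inverse 11.
N/13 = 1008; 1008 ≡ 7 (mod 13); 7·2 ≡ 1, so inverse 2.
N/7 = 1872; 1872 ≡ 3 (mod 7); 3·5 ≡ 1, so inverse 5.
N/9 = 1456; 1456 ≡ 7 (mod 9); 7·4 ≡ 1, so inverse 4.
S ≡ 5·819·11 + 3·1008·2 + 2·1872·5 + 7·1456·4 = 110581.
110581 mod 13104 = 5749.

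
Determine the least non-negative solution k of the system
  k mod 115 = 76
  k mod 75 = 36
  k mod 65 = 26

22386

gcd(115, 75) = 5 and 5 | (36 − 76), so the pair is consistent; merging gives k ≡ 1686 (mod 1725), where 1725 = lcm(115, 75).
gcd(1725, 65) = 5 and 5 | (26 − 1686), so the pair is consistent; merging gives k ≡ 22386 (mod 22425), where 22425 = lcm(1725, 65).
The solution is unique modulo lcm(115, 75, 65) = 22425.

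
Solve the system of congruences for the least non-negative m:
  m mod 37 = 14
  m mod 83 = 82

From m ≡ 14 (mod 37) write m = 14 + 37t. Substituting into m ≡ 82 (mod 83) gives 37t ≡ 68 (mod 83), and since 37⁻¹ ≡ 9 (mod 83), t ≡ 31. Hence m ≡ 14 + 37·31 = 1161 (mod 3071).

1161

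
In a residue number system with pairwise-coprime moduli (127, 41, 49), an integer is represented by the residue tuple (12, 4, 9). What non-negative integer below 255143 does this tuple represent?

41414

The moduli are pairwise coprime; N = 127·41·49 = 255143.
N/127 = 2009; 2009 ≡ 104 (mod 127); 104·11 ≡ 1, so inverse 11.
N/41 = 6223; 6223 ≡ 32 (mod 41); 32·9 ≡ 1, so inverse 9.
N/49 = 5207; 5207 ≡ 13 (mod 49); 13·34 ≡ 1, so inverse 34.
x ≡ 12·2009·11 + 4·6223·9 + 9·5207·34 = 2082558.
2082558 mod 255143 = 41414.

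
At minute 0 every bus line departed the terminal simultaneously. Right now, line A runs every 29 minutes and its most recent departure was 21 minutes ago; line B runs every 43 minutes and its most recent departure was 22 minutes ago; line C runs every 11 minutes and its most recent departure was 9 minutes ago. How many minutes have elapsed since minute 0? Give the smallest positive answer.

The moduli are pairwise coprime; N = 29·43·11 = 13717.
N/29 = 473; 473 ≡ 9 (mod 29); 9·13 ≡ 1, so inverse 13.
N/43 = 319; 319 ≡ 18 (mod 43); 18·12 ≡ 1, so inverse 12.
N/11 = 1247; 1247 ≡ 4 (mod 11); 4·3 ≡ 1, so inverse 3.
t ≡ 21·473·13 + 22·319·12 + 9·1247·3 = 247014.
247014 mod 13717 = 108.

108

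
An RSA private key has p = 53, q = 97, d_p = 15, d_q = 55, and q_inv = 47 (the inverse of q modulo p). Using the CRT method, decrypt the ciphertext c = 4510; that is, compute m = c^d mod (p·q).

3808

m₁ = c^(d_p) mod p: c ≡ 5 (mod 53), and 5^15 mod 53 = 45.
m₂ = c^(d_q) mod q: c ≡ 48 (mod 97), and 48^55 mod 97 = 25.
h = q_inv·(m₁ − m₂) mod p = 47·(45 − 25) mod 53 = 39.
m = m₂ + h·q = 25 + 39·97 = 3808.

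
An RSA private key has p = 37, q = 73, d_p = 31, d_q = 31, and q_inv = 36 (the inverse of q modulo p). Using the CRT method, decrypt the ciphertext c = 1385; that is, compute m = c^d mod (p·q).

m₁ = c^(d_p) mod p: c ≡ 16 (mod 37), and 16^31 mod 37 = 9.
m₂ = c^(d_q) mod q: c ≡ 71 (mod 73), and 71^31 mod 73 = 57.
h = q_inv·(m₁ − m₂) mod p = 36·(9 − 57) mod 37 = 11.
m = m₂ + h·q = 57 + 11·73 = 860.

860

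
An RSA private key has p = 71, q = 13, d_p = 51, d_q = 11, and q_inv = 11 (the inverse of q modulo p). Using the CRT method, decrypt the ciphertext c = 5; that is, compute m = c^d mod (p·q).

m₁ = c^(d_p) mod p: c ≡ 5 (mod 71), and 5^51 mod 71 = 5.
m₂ = c^(d_q) mod q: c ≡ 5 (mod 13), and 5^11 mod 13 = 8.
h = q_inv·(m₁ − m₂) mod p = 11·(5 − 8) mod 71 = 38.
m = m₂ + h·q = 8 + 38·13 = 502.

502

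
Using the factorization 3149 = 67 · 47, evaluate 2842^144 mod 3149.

394

Mod 67: 2842 ≡ 28; by Fermat, exponent reduces to 144 mod 66 = 12; 28^12 ≡ 59 (mod 67).
Mod 47: 2842 ≡ 22; by Fermat, exponent reduces to 144 mod 46 = 6; 22^6 ≡ 18 (mod 47).
Combine by CRT: x ≡ 59 (mod 67), x ≡ 18 (mod 47) ⇒ x ≡ 394 (mod 3149).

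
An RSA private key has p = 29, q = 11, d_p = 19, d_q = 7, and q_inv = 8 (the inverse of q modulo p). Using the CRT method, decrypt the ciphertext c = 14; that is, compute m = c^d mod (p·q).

m₁ = c^(d_p) mod p: c ≡ 14 (mod 29), and 14^19 mod 29 = 10.
m₂ = c^(d_q) mod q: c ≡ 3 (mod 11), and 3^7 mod 11 = 9.
h = q_inv·(m₁ − m₂) mod p = 8·(10 − 9) mod 29 = 8.
m = m₂ + h·q = 9 + 8·11 = 97.

97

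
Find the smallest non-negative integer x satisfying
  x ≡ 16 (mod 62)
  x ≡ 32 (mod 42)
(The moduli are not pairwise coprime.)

326

Combine the congruences pairwise.
gcd(62, 42) = 2 and 2 | (32 − 16), so the pair is consistent; merging gives x ≡ 326 (mod 1302), where 1302 = lcm(62, 42).
The solution is unique modulo lcm(62, 42) = 1302.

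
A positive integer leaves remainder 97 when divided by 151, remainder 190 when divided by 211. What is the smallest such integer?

Combine the congruences pairwise.
From n ≡ 97 (mod 151) write n = 97 + 151t. Substituting into n ≡ 190 (mod 211) gives 151t ≡ 93 (mod 211), and since 151⁻¹ ≡ 109 (mod 211), t ≡ 9. Hence n ≡ 97 + 151·9 = 1456 (mod 31861).

1456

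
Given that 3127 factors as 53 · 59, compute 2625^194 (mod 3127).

Mod 53: 2625 ≡ 28; by Fermat, exponent reduces to 194 mod 52 = 38; 28^38 ≡ 36 (mod 53).
Mod 59: 2625 ≡ 29; by Fermat, exponent reduces to 194 mod 58 = 20; 29^20 ≡ 19 (mod 59).
Combine by CRT: x ≡ 36 (mod 53), x ≡ 19 (mod 59) ⇒ x ≡ 2792 (mod 3127).

2792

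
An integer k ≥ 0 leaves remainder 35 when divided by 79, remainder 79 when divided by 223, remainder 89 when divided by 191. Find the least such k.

The moduli are pairwise coprime; N = 79·223·191 = 3364847.
N/79 = 42593; 42593 ≡ 12 (mod 79); 12·33 ≡ 1, so inverse 33.
N/223 = 15089; 15089 ≡ 148 (mod 223); 148·110 ≡ 1, so inverse 110.
N/191 = 17617; 17617 ≡ 45 (mod 191); 45·17 ≡ 1, so inverse 17.
k ≡ 35·42593·33 + 79·15089·110 + 89·17617·17 = 206972846.
206972846 mod 3364847 = 1717179.

1717179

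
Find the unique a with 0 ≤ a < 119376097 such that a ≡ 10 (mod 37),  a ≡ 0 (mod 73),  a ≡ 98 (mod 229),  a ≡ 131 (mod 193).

84729640

From a ≡ 10 (mod 37) write a = 10 + 37t. Substituting into a ≡ 0 (mod 73) gives 37t ≡ 63 (mod 73), and since 37⁻¹ ≡ 2 (mod 73), t ≡ 53. Hence a ≡ 10 + 37·53 = 1971 (mod 2701).
From a ≡ 1971 (mod 2701) write a = 1971 + 2701t. Substituting into a ≡ 98 (mod 229) gives 2701t ≡ 188 (mod 229), and since 182⁻¹ ≡ 190 (mod 229), t ≡ 225. Hence a ≡ 1971 + 2701·225 = 609696 (mod 618529).
From a ≡ 609696 (mod 618529) write a = 609696 + 618529t. Substituting into a ≡ 131 (mod 193) gives 618529t ≡ 122 (mod 193), and since 157⁻¹ ≡ 134 (mod 193), t ≡ 136. Hence a ≡ 609696 + 618529·136 = 84729640 (mod 119376097).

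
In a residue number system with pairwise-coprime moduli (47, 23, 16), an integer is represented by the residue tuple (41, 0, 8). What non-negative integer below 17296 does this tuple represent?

4600

The moduli are pairwise coprime; N = 47·23·16 = 17296.
N/47 = 368; 368 ≡ 39 (mod 47); 39·41 ≡ 1, so inverse 41.
N/23 = 752; 752 ≡ 16 (mod 23); 16·13 ≡ 1, so inverse 13.
N/16 = 1081; 1081 ≡ 9 (mod 16); 9·9 ≡ 1, so inverse 9.
x ≡ 41·368·41 + 0·752·13 + 8·1081·9 = 696440.
696440 mod 17296 = 4600.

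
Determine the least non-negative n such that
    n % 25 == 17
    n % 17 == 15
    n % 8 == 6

From n ≡ 17 (mod 25) write n = 17 + 25t. Substituting into n ≡ 15 (mod 17) gives 25t ≡ 15 (mod 17), and since 8⁻¹ ≡ 15 (mod 17), t ≡ 4. Hence n ≡ 17 + 25·4 = 117 (mod 425).
From n ≡ 117 (mod 425) write n = 117 + 425t. Substituting into n ≡ 6 (mod 8) gives 425t ≡ 1 (mod 8), and since 1⁻¹ ≡ 1 (mod 8), t ≡ 1. Hence n ≡ 117 + 425·1 = 542 (mod 3400).

542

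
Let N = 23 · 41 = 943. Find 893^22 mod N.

Mod 23: 893 ≡ 19; since 22 | 22, by Fermat 19^22 ≡ 1 (mod 23).
Mod 41: 893 ≡ 32; 32^22 ≡ 40 (mod 41).
Combine by CRT: x ≡ 1 (mod 23), x ≡ 40 (mod 41) ⇒ x ≡ 737 (mod 943).

737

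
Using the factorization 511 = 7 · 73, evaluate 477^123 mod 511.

Mod 7: 477 ≡ 1; by Fermat, exponent reduces to 123 mod 6 = 3; 1^3 ≡ 1 (mod 7).
Mod 73: 477 ≡ 39; by Fermat, exponent reduces to 123 mod 72 = 51; 39^51 ≡ 52 (mod 73).
Combine by CRT: x ≡ 1 (mod 7), x ≡ 52 (mod 73) ⇒ x ≡ 344 (mod 511).

344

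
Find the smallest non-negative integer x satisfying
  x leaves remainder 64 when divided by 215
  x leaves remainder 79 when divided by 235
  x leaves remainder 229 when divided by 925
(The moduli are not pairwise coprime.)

52954

gcd(215, 235) = 5 and 5 | (79 − 64), so the pair is consistent; merging gives x ≡ 2429 (mod 10105), where 10105 = lcm(215, 235).
gcd(10105, 925) = 5 and 5 | (229 − 2429), so the pair is consistent; merging gives x ≡ 52954 (mod 1869425), where 1869425 = lcm(10105, 925).
The solution is unique modulo lcm(215, 235, 925) = 1869425.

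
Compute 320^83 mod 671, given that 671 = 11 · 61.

Mod 11: 320 ≡ 1; by Fermat, exponent reduces to 83 mod 10 = 3; 1^3 ≡ 1 (mod 11).
Mod 61: 320 ≡ 15; by Fermat, exponent reduces to 83 mod 60 = 23; 15^23 ≡ 25 (mod 61).
Combine by CRT: x ≡ 1 (mod 11), x ≡ 25 (mod 61) ⇒ x ≡ 452 (mod 671).

452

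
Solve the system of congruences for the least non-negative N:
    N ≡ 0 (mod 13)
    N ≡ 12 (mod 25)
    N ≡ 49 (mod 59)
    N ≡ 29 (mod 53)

1937

From N ≡ 0 (mod 13) write N = 0 + 13t. Substituting into N ≡ 12 (mod 25) gives 13t ≡ 12 (mod 25), and since 13⁻¹ ≡ 2 (mod 25), t ≡ 24. Hence N ≡ 0 + 13·24 = 312 (mod 325).
From N ≡ 312 (mod 325) write N = 312 + 325t. Substituting into N ≡ 49 (mod 59) gives 325t ≡ 32 (mod 59), and since 30⁻¹ ≡ 2 (mod 59), t ≡ 5. Hence N ≡ 312 + 325·5 = 1937 (mod 19175).
From N ≡ 1937 (mod 19175) write N = 1937 + 19175t. Substituting into N ≡ 29 (mod 53) gives 19175t ≡ 0 (mod 53), and since 42⁻¹ ≡ 24 (mod 53), t ≡ 0. Hence N ≡ 1937 + 19175·0 = 1937 (mod 1016275).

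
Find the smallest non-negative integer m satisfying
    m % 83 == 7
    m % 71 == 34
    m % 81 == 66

From m ≡ 7 (mod 83) write m = 7 + 83t. Substituting into m ≡ 34 (mod 71) gives 83t ≡ 27 (mod 71), and since 12⁻¹ ≡ 6 (mod 71), t ≡ 20. Hence m ≡ 7 + 83·20 = 1667 (mod 5893).
From m ≡ 1667 (mod 5893) write m = 1667 + 5893t. Substituting into m ≡ 66 (mod 81) gives 5893t ≡ 19 (mod 81), and since 61⁻¹ ≡ 4 (mod 81), t ≡ 76. Hence m ≡ 1667 + 5893·76 = 449535 (mod 477333).

449535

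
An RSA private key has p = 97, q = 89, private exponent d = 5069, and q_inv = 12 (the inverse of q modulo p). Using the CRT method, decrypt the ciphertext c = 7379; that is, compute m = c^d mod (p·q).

d_p = d mod (p−1) = 5069 mod 96 = 77; d_q = d mod (q−1) = 53.
m₁ = c^(d_p) mod p: c ≡ 7 (mod 97), and 7^77 mod 97 = 87.
m₂ = c^(d_q) mod q: c ≡ 81 (mod 89), and 81^53 mod 89 = 57.
h = q_inv·(m₁ − m₂) mod p = 12·(87 − 57) mod 97 = 69.
m = m₂ + h·q = 57 + 69·89 = 6198.

6198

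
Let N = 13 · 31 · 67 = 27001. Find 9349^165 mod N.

Mod 13: 9349 ≡ 2; by Fermat, exponent reduces to 165 mod 12 = 9; 2^9 ≡ 5 (mod 13).
Mod 31: 9349 ≡ 18; by Fermat, exponent reduces to 165 mod 30 = 15; 18^15 ≡ 1 (mod 31).
Mod 67: 9349 ≡ 36; by Fermat, exponent reduces to 165 mod 66 = 33; 36^33 ≡ 1 (mod 67).
Combine by CRT: x ≡ 5 (mod 13), x ≡ 1 (mod 31), x ≡ 1 (mod 67) ⇒ x ≡ 6232 (mod 27001).

6232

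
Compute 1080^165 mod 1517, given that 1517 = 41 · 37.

Mod 41: 1080 ≡ 14; by Fermat, exponent reduces to 165 mod 40 = 5; 14^5 ≡ 27 (mod 41).
Mod 37: 1080 ≡ 7; by Fermat, exponent reduces to 165 mod 36 = 21; 7^21 ≡ 10 (mod 37).
Combine by CRT: x ≡ 27 (mod 41), x ≡ 10 (mod 37) ⇒ x ≡ 232 (mod 1517).

232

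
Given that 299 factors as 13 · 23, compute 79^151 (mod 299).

274

Mod 13: 79 ≡ 1; by Fermat, exponent reduces to 151 mod 12 = 7; 1^7 ≡ 1 (mod 13).
Mod 23: 79 ≡ 10; by Fermat, exponent reduces to 151 mod 22 = 19; 10^19 ≡ 21 (mod 23).
Combine by CRT: x ≡ 1 (mod 13), x ≡ 21 (mod 23) ⇒ x ≡ 274 (mod 299).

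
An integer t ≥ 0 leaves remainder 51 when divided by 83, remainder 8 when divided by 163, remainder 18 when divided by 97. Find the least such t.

The moduli are pairwise coprime; N = 83·163·97 = 1312313.
N/83 = 15811; 15811 ≡ 41 (mod 83); 41·81 ≡ 1, so inverse 81.
N/163 = 8051; 8051 ≡ 64 (mod 163); 64·135 ≡ 1, so inverse 135.
N/97 = 13529; 13529 ≡ 46 (mod 97); 46·19 ≡ 1, so inverse 19.
t ≡ 51·15811·81 + 8·8051·135 + 18·13529·19 = 78637239.
78637239 mod 1312313 = 1210772.

1210772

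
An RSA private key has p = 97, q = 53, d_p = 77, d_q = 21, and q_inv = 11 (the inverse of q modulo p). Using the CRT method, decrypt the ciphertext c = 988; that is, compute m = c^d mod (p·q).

1835

m₁ = c^(d_p) mod p: c ≡ 18 (mod 97), and 18^77 mod 97 = 89.
m₂ = c^(d_q) mod q: c ≡ 34 (mod 53), and 34^21 mod 53 = 33.
h = q_inv·(m₁ − m₂) mod p = 11·(89 − 33) mod 97 = 34.
m = m₂ + h·q = 33 + 34·53 = 1835.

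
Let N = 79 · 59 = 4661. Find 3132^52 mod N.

4242

Mod 79: 3132 ≡ 51; 51^52 ≡ 55 (mod 79).
Mod 59: 3132 ≡ 5; 5^52 ≡ 53 (mod 59).
Combine by CRT: x ≡ 55 (mod 79), x ≡ 53 (mod 59) ⇒ x ≡ 4242 (mod 4661).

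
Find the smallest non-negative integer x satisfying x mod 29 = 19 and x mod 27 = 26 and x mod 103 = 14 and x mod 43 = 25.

The moduli are pairwise coprime; N = 29·27·103·43 = 3467907.
N/29 = 119583; 119583 ≡ 16 (mod 29); 16·20 ≡ 1, so inverse 20.
N/27 = 128441; 128441 ≡ 2 (mod 27); 2·14 ≡ 1, so inverse 14.
N/103 = 33669; 33669 ≡ 91 (mod 103); 91·60 ≡ 1, so inverse 60.
N/43 = 80649; 80649 ≡ 24 (mod 43); 24·9 ≡ 1, so inverse 9.
x ≡ 19·119583·20 + 26·128441·14 + 14·33669·60 + 25·80649·9 = 138622049.
138622049 mod 3467907 = 3373676.

3373676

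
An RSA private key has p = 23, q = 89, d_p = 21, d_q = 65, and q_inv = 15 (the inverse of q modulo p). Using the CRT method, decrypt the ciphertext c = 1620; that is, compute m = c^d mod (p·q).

1686

m₁ = c^(d_p) mod p: c ≡ 10 (mod 23), and 10^21 mod 23 = 7.
m₂ = c^(d_q) mod q: c ≡ 18 (mod 89), and 18^65 mod 89 = 84.
h = q_inv·(m₁ − m₂) mod p = 15·(7 − 84) mod 23 = 18.
m = m₂ + h·q = 84 + 18·89 = 1686.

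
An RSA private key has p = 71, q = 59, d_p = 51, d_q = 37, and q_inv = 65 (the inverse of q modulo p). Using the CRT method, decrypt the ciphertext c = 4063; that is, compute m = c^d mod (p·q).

m₁ = c^(d_p) mod p: c ≡ 16 (mod 71), and 16^51 mod 71 = 10.
m₂ = c^(d_q) mod q: c ≡ 51 (mod 59), and 51^37 mod 59 = 35.
h = q_inv·(m₁ − m₂) mod p = 65·(10 − 35) mod 71 = 8.
m = m₂ + h·q = 35 + 8·59 = 507.

507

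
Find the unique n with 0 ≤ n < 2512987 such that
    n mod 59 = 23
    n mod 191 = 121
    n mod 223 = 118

1835631

The moduli are pairwise coprime; M = 59·191·223 = 2512987.
M/59 = 42593; 42593 ≡ 54 (mod 59); 54·47 ≡ 1, so inverse 47.
M/191 = 13157; 13157 ≡ 169 (mod 191); 169·26 ≡ 1, so inverse 26.
M/223 = 11269; 11269 ≡ 119 (mod 223); 119·15 ≡ 1, so inverse 15.
n ≡ 23·42593·47 + 121·13157·26 + 118·11269·15 = 107381085.
107381085 mod 2512987 = 1835631.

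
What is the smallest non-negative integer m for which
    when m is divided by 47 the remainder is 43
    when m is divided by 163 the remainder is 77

From m ≡ 43 (mod 47) write m = 43 + 47t. Substituting into m ≡ 77 (mod 163) gives 47t ≡ 34 (mod 163), and since 47⁻¹ ≡ 111 (mod 163), t ≡ 25. Hence m ≡ 43 + 47·25 = 1218 (mod 7661).

1218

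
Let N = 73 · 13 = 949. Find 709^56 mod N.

Mod 73: 709 ≡ 52; 52^56 ≡ 8 (mod 73).
Mod 13: 709 ≡ 7; by Fermat, exponent reduces to 56 mod 12 = 8; 7^8 ≡ 3 (mod 13).
Combine by CRT: x ≡ 8 (mod 73), x ≡ 3 (mod 13) ⇒ x ≡ 81 (mod 949).

81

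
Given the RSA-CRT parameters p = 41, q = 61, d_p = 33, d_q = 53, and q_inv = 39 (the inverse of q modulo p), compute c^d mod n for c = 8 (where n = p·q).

1989

m₁ = c^(d_p) mod p: c ≡ 8 (mod 41), and 8^33 mod 41 = 21.
m₂ = c^(d_q) mod q: c ≡ 8 (mod 61), and 8^53 mod 61 = 37.
h = q_inv·(m₁ − m₂) mod p = 39·(21 − 37) mod 41 = 32.
m = m₂ + h·q = 37 + 32·61 = 1989.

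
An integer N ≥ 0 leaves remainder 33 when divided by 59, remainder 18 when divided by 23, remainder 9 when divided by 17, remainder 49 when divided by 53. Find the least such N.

443182

From N ≡ 33 (mod 59) write N = 33 + 59t. Substituting into N ≡ 18 (mod 23) gives 59t ≡ 8 (mod 23), and since 13⁻¹ ≡ 16 (mod 23), t ≡ 13. Hence N ≡ 33 + 59·13 = 800 (mod 1357).
From N ≡ 800 (mod 1357) write N = 800 + 1357t. Substituting into N ≡ 9 (mod 17) gives 1357t ≡ 8 (mod 17), and since 14⁻¹ ≡ 11 (mod 17), t ≡ 3. Hence N ≡ 800 + 1357·3 = 4871 (mod 23069).
From N ≡ 4871 (mod 23069) write N = 4871 + 23069t. Substituting into N ≡ 49 (mod 53) gives 23069t ≡ 1 (mod 53), and since 14⁻¹ ≡ 19 (mod 53), t ≡ 19. Hence N ≡ 4871 + 23069·19 = 443182 (mod 1222657).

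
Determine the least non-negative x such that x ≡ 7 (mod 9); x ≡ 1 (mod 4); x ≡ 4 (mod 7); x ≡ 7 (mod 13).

3049

From x ≡ 7 (mod 9) write x = 7 + 9t. Substituting into x ≡ 1 (mod 4) gives 9t ≡ 2 (mod 4), and since 1⁻¹ ≡ 1 (mod 4), t ≡ 2. Hence x ≡ 7 + 9·2 = 25 (mod 36).
From x ≡ 25 (mod 36) write x = 25 + 36t. Substituting into x ≡ 4 (mod 7) gives 36t ≡ 0 (mod 7), and since 1⁻¹ ≡ 1 (mod 7), t ≡ 0. Hence x ≡ 25 + 36·0 = 25 (mod 252).
From x ≡ 25 (mod 252) write x = 25 + 252t. Substituting into x ≡ 7 (mod 13) gives 252t ≡ 8 (mod 13), and since 5⁻¹ ≡ 8 (mod 13), t ≡ 12. Hence x ≡ 25 + 252·12 = 3049 (mod 3276).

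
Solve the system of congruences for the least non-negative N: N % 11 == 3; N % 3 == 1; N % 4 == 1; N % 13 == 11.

817

The moduli are pairwise coprime; M = 11·3·4·13 = 1716.
M/11 = 156; 156 ≡ 2 (mod 11); 2·6 ≡ 1, so inverse 6.
M/3 = 572; 572 ≡ 2 (mod 3); 2·2 ≡ 1, so inverse 2.
M/4 = 429; 429 ≡ 1 (mod 4), inverse 1.
M/13 = 132; 132 ≡ 2 (mod 13); 2·7 ≡ 1, so inverse 7.
N ≡ 3·156·6 + 1·572·2 + 1·429·1 + 11·132·7 = 14545.
14545 mod 1716 = 817.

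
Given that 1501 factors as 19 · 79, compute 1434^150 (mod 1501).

Mod 19: 1434 ≡ 9; by Fermat, exponent reduces to 150 mod 18 = 6; 9^6 ≡ 11 (mod 19).
Mod 79: 1434 ≡ 12; by Fermat, exponent reduces to 150 mod 78 = 72; 12^72 ≡ 64 (mod 79).
Combine by CRT: x ≡ 11 (mod 19), x ≡ 64 (mod 79) ⇒ x ≡ 1170 (mod 1501).

1170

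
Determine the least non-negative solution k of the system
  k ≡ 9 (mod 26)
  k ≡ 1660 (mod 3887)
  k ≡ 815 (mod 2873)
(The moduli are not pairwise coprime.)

75513

gcd(26, 3887) = 13 and 13 | (1660 − 9), so the pair is consistent; merging gives k ≡ 5547 (mod 7774), where 7774 = lcm(26, 3887).
gcd(7774, 2873) = 169 and 169 | (815 − 5547), so the pair is consistent; merging gives k ≡ 75513 (mod 132158), where 132158 = lcm(7774, 2873).
The solution is unique modulo lcm(26, 3887, 2873) = 132158.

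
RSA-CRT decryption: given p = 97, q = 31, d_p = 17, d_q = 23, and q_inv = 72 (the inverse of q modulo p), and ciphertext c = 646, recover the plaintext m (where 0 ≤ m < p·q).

161

m₁ = c^(d_p) mod p: c ≡ 64 (mod 97), and 64^17 mod 97 = 64.
m₂ = c^(d_q) mod q: c ≡ 26 (mod 31), and 26^23 mod 31 = 6.
h = q_inv·(m₁ − m₂) mod p = 72·(64 − 6) mod 97 = 5.
m = m₂ + h·q = 6 + 5·31 = 161.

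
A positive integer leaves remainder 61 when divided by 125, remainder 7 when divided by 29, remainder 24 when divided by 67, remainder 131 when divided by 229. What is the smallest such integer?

47069936

From n ≡ 61 (mod 125) write n = 61 + 125t. Substituting into n ≡ 7 (mod 29) gives 125t ≡ 4 (mod 29), and since 9⁻¹ ≡ 13 (mod 29), t ≡ 23. Hence n ≡ 61 + 125·23 = 2936 (mod 3625).
From n ≡ 2936 (mod 3625) write n = 2936 + 3625t. Substituting into n ≡ 24 (mod 67) gives 3625t ≡ 36 (mod 67), and since 7⁻¹ ≡ 48 (mod 67), t ≡ 53. Hence n ≡ 2936 + 3625·53 = 195061 (mod 242875).
From n ≡ 195061 (mod 242875) write n = 195061 + 242875t. Substituting into n ≡ 131 (mod 229) gives 242875t ≡ 178 (mod 229), and since 135⁻¹ ≡ 95 (mod 229), t ≡ 193. Hence n ≡ 195061 + 242875·193 = 47069936 (mod 55618375).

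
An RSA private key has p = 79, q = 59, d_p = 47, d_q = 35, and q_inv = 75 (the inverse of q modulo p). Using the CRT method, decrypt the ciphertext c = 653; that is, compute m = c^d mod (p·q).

m₁ = c^(d_p) mod p: c ≡ 21 (mod 79), and 21^47 mod 79 = 52.
m₂ = c^(d_q) mod q: c ≡ 4 (mod 59), and 4^35 mod 59 = 25.
h = q_inv·(m₁ − m₂) mod p = 75·(52 − 25) mod 79 = 50.
m = m₂ + h·q = 25 + 50·59 = 2975.

2975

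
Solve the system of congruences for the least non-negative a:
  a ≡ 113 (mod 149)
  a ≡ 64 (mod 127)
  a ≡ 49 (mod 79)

From a ≡ 113 (mod 149) write a = 113 + 149t. Substituting into a ≡ 64 (mod 127) gives 149t ≡ 78 (mod 127), and since 22⁻¹ ≡ 52 (mod 127), t ≡ 119. Hence a ≡ 113 + 149·119 = 17844 (mod 18923).
From a ≡ 17844 (mod 18923) write a = 17844 + 18923t. Substituting into a ≡ 49 (mod 79) gives 18923t ≡ 59 (mod 79), and since 42⁻¹ ≡ 32 (mod 79), t ≡ 71. Hence a ≡ 17844 + 18923·71 = 1361377 (mod 1494917).

1361377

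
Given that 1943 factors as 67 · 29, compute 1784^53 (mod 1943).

Mod 67: 1784 ≡ 42; 42^53 ≡ 3 (mod 67).
Mod 29: 1784 ≡ 15; by Fermat, exponent reduces to 53 mod 28 = 25; 15^25 ≡ 8 (mod 29).
Combine by CRT: x ≡ 3 (mod 67), x ≡ 8 (mod 29) ⇒ x ≡ 472 (mod 1943).

472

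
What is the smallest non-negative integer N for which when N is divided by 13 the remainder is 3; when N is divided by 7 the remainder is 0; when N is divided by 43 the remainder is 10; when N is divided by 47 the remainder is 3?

155197

From N ≡ 3 (mod 13) write N = 3 + 13t. Substituting into N ≡ 0 (mod 7) gives 13t ≡ 4 (mod 7), and since 6⁻¹ ≡ 6 (mod 7), t ≡ 3. Hence N ≡ 3 + 13·3 = 42 (mod 91).
From N ≡ 42 (mod 91) write N = 42 + 91t. Substituting into N ≡ 10 (mod 43) gives 91t ≡ 11 (mod 43), and since 5⁻¹ ≡ 26 (mod 43), t ≡ 28. Hence N ≡ 42 + 91·28 = 2590 (mod 3913).
From N ≡ 2590 (mod 3913) write N = 2590 + 3913t. Substituting into N ≡ 3 (mod 47) gives 3913t ≡ 45 (mod 47), and since 12⁻¹ ≡ 4 (mod 47), t ≡ 39. Hence N ≡ 2590 + 3913·39 = 155197 (mod 183911).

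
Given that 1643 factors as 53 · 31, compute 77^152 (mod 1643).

225

Mod 53: 77 ≡ 24; by Fermat, exponent reduces to 152 mod 52 = 48; 24^48 ≡ 13 (mod 53).
Mod 31: 77 ≡ 15; by Fermat, exponent reduces to 152 mod 30 = 2; 15^2 ≡ 8 (mod 31).
Combine by CRT: x ≡ 13 (mod 53), x ≡ 8 (mod 31) ⇒ x ≡ 225 (mod 1643).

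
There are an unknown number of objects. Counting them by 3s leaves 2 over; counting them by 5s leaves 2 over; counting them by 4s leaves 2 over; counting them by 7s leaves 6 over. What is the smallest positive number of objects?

The moduli are pairwise coprime; M = 3·5·4·7 = 420.
M/3 = 140; 140 ≡ 2 (mod 3); 2·2 ≡ 1, so inverse 2.
M/5 = 84; 84 ≡ 4 (mod 5); 4·4 ≡ 1, so inverse 4.
M/4 = 105; 105 ≡ 1 (mod 4), inverse 1.
M/7 = 60; 60 ≡ 4 (mod 7); 4·2 ≡ 1, so inverse 2.
N ≡ 2·140·2 + 2·84·4 + 2·105·1 + 6·60·2 = 2162.
2162 mod 420 = 62.

62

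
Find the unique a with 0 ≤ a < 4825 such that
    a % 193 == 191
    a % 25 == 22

3472

Combine the congruences pairwise.
From a ≡ 191 (mod 193) write a = 191 + 193t. Substituting into a ≡ 22 (mod 25) gives 193t ≡ 6 (mod 25), and since 18⁻¹ ≡ 7 (mod 25), t ≡ 17. Hence a ≡ 191 + 193·17 = 3472 (mod 4825).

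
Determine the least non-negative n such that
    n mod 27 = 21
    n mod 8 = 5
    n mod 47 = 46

3477

Combine the congruences pairwise.
From n ≡ 21 (mod 27) write n = 21 + 27t. Substituting into n ≡ 5 (mod 8) gives 27t ≡ 0 (mod 8), and since 3⁻¹ ≡ 3 (mod 8), t ≡ 0. Hence n ≡ 21 + 27·0 = 21 (mod 216).
From n ≡ 21 (mod 216) write n = 21 + 216t. Substituting into n ≡ 46 (mod 47) gives 216t ≡ 25 (mod 47), and since 28⁻¹ ≡ 42 (mod 47), t ≡ 16. Hence n ≡ 21 + 216·16 = 3477 (mod 10152).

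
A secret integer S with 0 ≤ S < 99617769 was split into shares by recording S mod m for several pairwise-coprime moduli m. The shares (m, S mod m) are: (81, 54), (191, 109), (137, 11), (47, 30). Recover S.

53521938

Combine the congruences pairwise.
From S ≡ 54 (mod 81) write S = 54 + 81t. Substituting into S ≡ 109 (mod 191) gives 81t ≡ 55 (mod 191), and since 81⁻¹ ≡ 158 (mod 191), t ≡ 95. Hence S ≡ 54 + 81·95 = 7749 (mod 15471).
From S ≡ 7749 (mod 15471) write S = 7749 + 15471t. Substituting into S ≡ 11 (mod 137) gives 15471t ≡ 71 (mod 137), and since 127⁻¹ ≡ 41 (mod 137), t ≡ 34. Hence S ≡ 7749 + 15471·34 = 533763 (mod 2119527).
From S ≡ 533763 (mod 2119527) write S = 533763 + 2119527t. Substituting into S ≡ 30 (mod 47) gives 2119527t ≡ 46 (mod 47), and since 15⁻¹ ≡ 22 (mod 47), t ≡ 25. Hence S ≡ 533763 + 2119527·25 = 53521938 (mod 99617769).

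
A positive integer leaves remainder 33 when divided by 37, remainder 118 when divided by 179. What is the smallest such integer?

1550

From x ≡ 33 (mod 37) write x = 33 + 37t. Substituting into x ≡ 118 (mod 179) gives 37t ≡ 85 (mod 179), and since 37⁻¹ ≡ 150 (mod 179), t ≡ 41. Hence x ≡ 33 + 37·41 = 1550 (mod 6623).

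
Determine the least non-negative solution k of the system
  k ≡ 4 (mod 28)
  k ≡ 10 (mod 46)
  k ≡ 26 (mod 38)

gcd(28, 46) = 2 and 2 | (10 − 4), so the pair is consistent; merging gives k ≡ 424 (mod 644), where 644 = lcm(28, 46).
gcd(644, 38) = 2 and 2 | (26 − 424), so the pair is consistent; merging gives k ≡ 6220 (mod 12236), where 12236 = lcm(644, 38).
The solution is unique modulo lcm(28, 46, 38) = 12236.

6220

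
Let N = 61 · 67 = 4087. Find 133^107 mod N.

2612

Mod 61: 133 ≡ 11; by Fermat, exponent reduces to 107 mod 60 = 47; 11^47 ≡ 50 (mod 61).
Mod 67: 133 ≡ 66; by Fermat, exponent reduces to 107 mod 66 = 41; 66^41 ≡ 66 (mod 67).
Combine by CRT: x ≡ 50 (mod 61), x ≡ 66 (mod 67) ⇒ x ≡ 2612 (mod 4087).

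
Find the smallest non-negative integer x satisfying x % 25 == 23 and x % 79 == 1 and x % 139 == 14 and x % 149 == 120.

The moduli are pairwise coprime; N = 25·79·139·149 = 40904225.
N/25 = 1636169; 1636169 ≡ 19 (mod 25); 19·4 ≡ 1, so inverse 4.
N/79 = 517775; 517775 ≡ 9 (mod 79); 9·44 ≡ 1, so inverse 44.
N/139 = 294275; 294275 ≡ 12 (mod 139); 12·58 ≡ 1, so inverse 58.
N/149 = 274525; 274525 ≡ 67 (mod 149); 67·129 ≡ 1, so inverse 129.
x ≡ 23·1636169·4 + 1·517775·44 + 14·294275·58 + 120·274525·129 = 4661907948.
4661907948 mod 40904225 = 39730523.

39730523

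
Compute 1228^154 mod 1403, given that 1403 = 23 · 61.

Mod 23: 1228 ≡ 9; since 22 | 154, by Fermat 9^154 ≡ 1 (mod 23).
Mod 61: 1228 ≡ 8; by Fermat, exponent reduces to 154 mod 60 = 34; 8^34 ≡ 52 (mod 61).
Combine by CRT: x ≡ 1 (mod 23), x ≡ 52 (mod 61) ⇒ x ≡ 967 (mod 1403).

967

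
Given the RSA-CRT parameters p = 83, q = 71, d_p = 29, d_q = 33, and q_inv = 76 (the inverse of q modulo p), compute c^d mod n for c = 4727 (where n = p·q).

3584

m₁ = c^(d_p) mod p: c ≡ 79 (mod 83), and 79^29 mod 83 = 15.
m₂ = c^(d_q) mod q: c ≡ 41 (mod 71), and 41^33 mod 71 = 34.
h = q_inv·(m₁ − m₂) mod p = 76·(15 − 34) mod 83 = 50.
m = m₂ + h·q = 34 + 50·71 = 3584.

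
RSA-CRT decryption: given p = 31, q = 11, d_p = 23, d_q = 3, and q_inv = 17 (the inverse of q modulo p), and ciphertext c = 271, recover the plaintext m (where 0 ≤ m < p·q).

m₁ = c^(d_p) mod p: c ≡ 23 (mod 31), and 23^23 mod 31 = 15.
m₂ = c^(d_q) mod q: c ≡ 7 (mod 11), and 7^3 mod 11 = 2.
h = q_inv·(m₁ − m₂) mod p = 17·(15 − 2) mod 31 = 4.
m = m₂ + h·q = 2 + 4·11 = 46.

46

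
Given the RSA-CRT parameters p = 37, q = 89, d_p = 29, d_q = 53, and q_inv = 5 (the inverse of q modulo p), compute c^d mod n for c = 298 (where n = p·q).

m₁ = c^(d_p) mod p: c ≡ 2 (mod 37), and 2^29 mod 37 = 24.
m₂ = c^(d_q) mod q: c ≡ 31 (mod 89), and 31^53 mod 89 = 29.
h = q_inv·(m₁ − m₂) mod p = 5·(24 − 29) mod 37 = 12.
m = m₂ + h·q = 29 + 12·89 = 1097.

1097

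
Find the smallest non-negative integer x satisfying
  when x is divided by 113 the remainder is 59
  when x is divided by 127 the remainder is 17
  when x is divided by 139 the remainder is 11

1421147

The moduli are pairwise coprime; N = 113·127·139 = 1994789.
N/113 = 17653; 17653 ≡ 25 (mod 113); 25·104 ≡ 1, so inverse 104.
N/127 = 15707; 15707 ≡ 86 (mod 127); 86·96 ≡ 1, so inverse 96.
N/139 = 14351; 14351 ≡ 34 (mod 139); 34·45 ≡ 1, so inverse 45.
x ≡ 59·17653·104 + 17·15707·96 + 11·14351·45 = 141056377.
141056377 mod 1994789 = 1421147.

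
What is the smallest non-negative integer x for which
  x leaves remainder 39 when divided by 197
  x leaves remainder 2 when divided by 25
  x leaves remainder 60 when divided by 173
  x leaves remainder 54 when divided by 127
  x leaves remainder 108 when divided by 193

5959595577

Combine the congruences pairwise.
From x ≡ 39 (mod 197) write x = 39 + 197t. Substituting into x ≡ 2 (mod 25) gives 197t ≡ 13 (mod 25), and since 22⁻¹ ≡ 8 (mod 25), t ≡ 4. Hence x ≡ 39 + 197·4 = 827 (mod 4925).
From x ≡ 827 (mod 4925) write x = 827 + 4925t. Substituting into x ≡ 60 (mod 173) gives 4925t ≡ 98 (mod 173), and since 81⁻¹ ≡ 47 (mod 173), t ≡ 108. Hence x ≡ 827 + 4925·108 = 532727 (mod 852025).
From x ≡ 532727 (mod 852025) write x = 532727 + 852025t. Substituting into x ≡ 54 (mod 127) gives 852025t ≡ 92 (mod 127), and since 109⁻¹ ≡ 7 (mod 127), t ≡ 9. Hence x ≡ 532727 + 852025·9 = 8200952 (mod 108207175).
From x ≡ 8200952 (mod 108207175) write x = 8200952 + 108207175t. Substituting into x ≡ 108 (mod 193) gives 108207175t ≡ 112 (mod 193), and since 181⁻¹ ≡ 16 (mod 193), t ≡ 55. Hence x ≡ 8200952 + 108207175·55 = 5959595577 (mod 20883984775).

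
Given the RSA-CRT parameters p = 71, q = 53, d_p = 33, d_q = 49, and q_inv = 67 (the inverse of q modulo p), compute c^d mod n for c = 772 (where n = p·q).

1143

m₁ = c^(d_p) mod p: c ≡ 62 (mod 71), and 62^33 mod 71 = 7.
m₂ = c^(d_q) mod q: c ≡ 30 (mod 53), and 30^49 mod 53 = 30.
h = q_inv·(m₁ − m₂) mod p = 67·(7 − 30) mod 71 = 21.
m = m₂ + h·q = 30 + 21·53 = 1143.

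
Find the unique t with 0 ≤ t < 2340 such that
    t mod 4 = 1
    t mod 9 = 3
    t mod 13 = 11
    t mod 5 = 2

From t ≡ 1 (mod 4) write t = 1 + 4s. Substituting into t ≡ 3 (mod 9) gives 4s ≡ 2 (mod 9), and since 4⁻¹ ≡ 7 (mod 9), s ≡ 5. Hence t ≡ 1 + 4·5 = 21 (mod 36).
From t ≡ 21 (mod 36) write t = 21 + 36s. Substituting into t ≡ 11 (mod 13) gives 36s ≡ 3 (mod 13), and since 10⁻¹ ≡ 4 (mod 13), s ≡ 12. Hence t ≡ 21 + 36·12 = 453 (mod 468).
From t ≡ 453 (mod 468) write t = 453 + 468s. Substituting into t ≡ 2 (mod 5) gives 468s ≡ 4 (mod 5), and since 3⁻¹ ≡ 2 (mod 5), s ≡ 3. Hence t ≡ 453 + 468·3 = 1857 (mod 2340).

1857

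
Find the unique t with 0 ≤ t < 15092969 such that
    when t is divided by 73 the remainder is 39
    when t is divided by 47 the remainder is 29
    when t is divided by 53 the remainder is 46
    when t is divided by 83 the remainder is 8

The moduli are pairwise coprime; N = 73·47·53·83 = 15092969.
N/73 = 206753; 206753 ≡ 17 (mod 73); 17·43 ≡ 1, so inverse 43.
N/47 = 321127; 321127 ≡ 23 (mod 47); 23·45 ≡ 1, so inverse 45.
N/53 = 284773; 284773 ≡ 4 (mod 53); 4·40 ≡ 1, so inverse 40.
N/83 = 181843; 181843 ≡ 73 (mod 83); 73·58 ≡ 1, so inverse 58.
t ≡ 39·206753·43 + 29·321127·45 + 46·284773·40 + 8·181843·58 = 1374152988.
1374152988 mod 15092969 = 692809.

692809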